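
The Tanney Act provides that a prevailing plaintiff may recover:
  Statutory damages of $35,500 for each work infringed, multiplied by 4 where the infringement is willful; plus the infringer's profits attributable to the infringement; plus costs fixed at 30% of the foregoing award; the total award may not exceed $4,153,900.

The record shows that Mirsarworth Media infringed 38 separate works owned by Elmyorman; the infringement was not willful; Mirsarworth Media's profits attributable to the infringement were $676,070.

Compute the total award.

Statutory damages: 38 × $35,500 = $1,349,000
Infringement not willful: no ×4 enhancement.
Combined award: $1,349,000 + $676,070 = $2,025,070
Costs: 30% of $2,025,070 = $607,521
Award plus costs: $2,025,070 + $607,521 = $2,632,591
Cap at $4,153,900: $2,632,591 is within the cap, no reduction.

$2,632,591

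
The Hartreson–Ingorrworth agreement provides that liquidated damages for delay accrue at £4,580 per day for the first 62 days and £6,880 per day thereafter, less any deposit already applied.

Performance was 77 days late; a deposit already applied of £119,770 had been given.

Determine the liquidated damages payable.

First 62 days: 62 × £4,580 = £283,960
Remaining days: (77 − 62) × £6,880 = £103,200
Accrued per-day damages: £283,960 + £103,200 = £387,160
Less deposit already applied: £387,160 − £119,770 = £267,390

Liquidated damages: £267,390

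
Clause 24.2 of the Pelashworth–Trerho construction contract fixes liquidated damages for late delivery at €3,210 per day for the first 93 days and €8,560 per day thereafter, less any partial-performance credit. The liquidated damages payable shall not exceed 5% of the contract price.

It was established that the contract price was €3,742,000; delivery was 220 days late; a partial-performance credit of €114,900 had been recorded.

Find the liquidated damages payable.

€187,100

First 93 days: 93 × €3,210 = €298,530
Remaining days: (220 − 93) × €8,560 = €1,087,120
Accrued per-day damages: €298,530 + €1,087,120 = €1,385,650
Less partial-performance credit: €1,385,650 − €114,900 = €1,270,750
Cap: 5% of €3,742,000 = €187,100
Cap at €187,100: €1,270,750 exceeds the cap → €187,100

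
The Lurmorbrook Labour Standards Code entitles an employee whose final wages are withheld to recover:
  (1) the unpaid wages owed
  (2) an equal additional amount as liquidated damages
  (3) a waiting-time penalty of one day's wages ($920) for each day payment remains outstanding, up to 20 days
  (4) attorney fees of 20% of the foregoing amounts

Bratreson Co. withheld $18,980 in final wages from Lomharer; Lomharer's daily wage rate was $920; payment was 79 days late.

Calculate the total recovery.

$67,632

Liquidated damages (equal amount): $18,980
Penalty days: min(79, 20) = 20
Waiting-time penalty: 20 × $920 = $18,400
Subtotal: $18,980 + $18,980 + $18,400 = $56,360
Attorney fees: 20% of $56,360 = $11,272
Total award: $56,360 + $11,272 = $67,632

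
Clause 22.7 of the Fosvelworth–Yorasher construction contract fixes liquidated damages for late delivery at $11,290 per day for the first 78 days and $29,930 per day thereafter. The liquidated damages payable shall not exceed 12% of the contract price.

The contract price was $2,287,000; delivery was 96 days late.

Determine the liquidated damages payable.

First 78 days: 78 × $11,290 = $880,620
Remaining days: (96 − 78) × $29,930 = $538,740
Accrued per-day damages: $880,620 + $538,740 = $1,419,360
Cap: 12% of $2,287,000 = $274,440
Cap at $274,440: $1,419,360 exceeds the cap → $274,440

$274,440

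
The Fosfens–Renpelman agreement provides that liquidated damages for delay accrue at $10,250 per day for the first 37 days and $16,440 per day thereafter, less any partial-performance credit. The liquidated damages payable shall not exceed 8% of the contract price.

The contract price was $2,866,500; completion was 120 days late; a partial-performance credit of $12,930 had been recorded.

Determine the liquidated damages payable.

Liquidated damages: $229,320

First 37 days: 37 × $10,250 = $379,250
Remaining days: (120 − 37) × $16,440 = $1,364,520
Accrued per-day damages: $379,250 + $1,364,520 = $1,743,770
Less partial-performance credit: $1,743,770 − $12,930 = $1,730,840
Cap: 8% of $2,866,500 = $229,320
Cap at $229,320: $1,730,840 exceeds the cap → $229,320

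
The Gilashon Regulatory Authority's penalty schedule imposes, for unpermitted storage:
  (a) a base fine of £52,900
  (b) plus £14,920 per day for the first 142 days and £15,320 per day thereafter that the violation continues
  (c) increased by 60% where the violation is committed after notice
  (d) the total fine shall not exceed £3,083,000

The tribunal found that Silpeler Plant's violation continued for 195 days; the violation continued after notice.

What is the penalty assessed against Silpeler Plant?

First 142 days: 142 × £14,920 = £2,118,640
Remaining days: (195 − 142) × £15,320 = £811,960
Per-day component: £2,118,640 + £811,960 = £2,930,600
Base plus per-day: £52,900 + £2,930,600 = £2,983,500
Enhancement: 60% of £2,983,500 = £1,790,100
Enhanced fine: £2,983,500 + £1,790,100 = £4,773,600
Cap at £3,083,000: £4,773,600 exceeds the cap → £3,083,000

£3,083,000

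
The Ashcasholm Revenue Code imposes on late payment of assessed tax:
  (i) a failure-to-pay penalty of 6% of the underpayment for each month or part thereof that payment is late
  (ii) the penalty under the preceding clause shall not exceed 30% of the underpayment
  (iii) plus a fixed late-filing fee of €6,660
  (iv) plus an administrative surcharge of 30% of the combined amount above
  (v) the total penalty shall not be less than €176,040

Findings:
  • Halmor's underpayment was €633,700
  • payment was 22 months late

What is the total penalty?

€255,801

Accrued rate: 6% × 22 = 132%, capped at 30% → 30%
Failure-to-pay penalty: 30% of €633,700 = €190,110
Penalty before surcharge: €190,110 + €6,660 = €196,770
Administrative surcharge: 30% of €196,770 = €59,031
Total penalty: €196,770 + €59,031 = €255,801
Minimum €176,040: €255,801 meets the minimum, no increase.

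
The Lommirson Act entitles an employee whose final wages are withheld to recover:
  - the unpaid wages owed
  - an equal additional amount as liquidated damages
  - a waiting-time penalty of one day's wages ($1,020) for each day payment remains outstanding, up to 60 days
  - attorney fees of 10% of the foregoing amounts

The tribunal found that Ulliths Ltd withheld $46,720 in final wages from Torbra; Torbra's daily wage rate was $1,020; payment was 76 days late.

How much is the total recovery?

Total award: $170,104

Liquidated damages (equal amount): $46,720
Penalty days: min(76, 60) = 60
Waiting-time penalty: 60 × $1,020 = $61,200
Subtotal: $46,720 + $46,720 + $61,200 = $154,640
Attorney fees: 10% of $154,640 = $15,464
Total award: $154,640 + $15,464 = $170,104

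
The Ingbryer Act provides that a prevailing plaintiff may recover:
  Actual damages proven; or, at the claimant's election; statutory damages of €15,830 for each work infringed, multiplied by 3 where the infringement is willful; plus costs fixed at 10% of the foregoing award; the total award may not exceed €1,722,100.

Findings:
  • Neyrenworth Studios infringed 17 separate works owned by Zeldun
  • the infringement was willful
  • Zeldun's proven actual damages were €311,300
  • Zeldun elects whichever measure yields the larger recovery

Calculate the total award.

€888,063

Statutory damages: 17 × €15,830 = €269,110
Trebled: 3 × €269,110 = €807,330
Greater of actual damages (€311,300) or enhanced statutory damages (€807,330): €807,330
Costs: 10% of €807,330 = €80,733
Award plus costs: €807,330 + €80,733 = €888,063
Cap at €1,722,100: €888,063 is within the cap, no reduction.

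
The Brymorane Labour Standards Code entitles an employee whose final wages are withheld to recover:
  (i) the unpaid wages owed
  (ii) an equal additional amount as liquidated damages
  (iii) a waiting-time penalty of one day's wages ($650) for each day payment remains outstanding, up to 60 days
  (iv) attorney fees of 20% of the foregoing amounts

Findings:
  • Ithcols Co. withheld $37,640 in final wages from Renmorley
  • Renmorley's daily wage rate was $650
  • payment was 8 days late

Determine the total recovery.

Liquidated damages (equal amount): $37,640
Penalty days: min(8, 60) = 8
Waiting-time penalty: 8 × $650 = $5,200
Subtotal: $37,640 + $37,640 + $5,200 = $80,480
Attorney fees: 20% of $80,480 = $16,096
Total award: $80,480 + $16,096 = $96,576

$96,576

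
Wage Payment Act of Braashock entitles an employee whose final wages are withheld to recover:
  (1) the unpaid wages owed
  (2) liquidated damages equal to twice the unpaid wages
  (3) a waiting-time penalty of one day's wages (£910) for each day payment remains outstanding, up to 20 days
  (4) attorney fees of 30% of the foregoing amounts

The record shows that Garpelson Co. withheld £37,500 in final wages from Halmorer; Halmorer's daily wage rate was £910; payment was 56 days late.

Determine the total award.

Doubled: 2 × £37,500 = £75,000
Penalty days: min(56, 20) = 20
Waiting-time penalty: 20 × £910 = £18,200
Subtotal: £37,500 + £75,000 + £18,200 = £130,700
Attorney fees: 30% of £130,700 = £39,210
Total award: £130,700 + £39,210 = £169,910

Total award: £169,910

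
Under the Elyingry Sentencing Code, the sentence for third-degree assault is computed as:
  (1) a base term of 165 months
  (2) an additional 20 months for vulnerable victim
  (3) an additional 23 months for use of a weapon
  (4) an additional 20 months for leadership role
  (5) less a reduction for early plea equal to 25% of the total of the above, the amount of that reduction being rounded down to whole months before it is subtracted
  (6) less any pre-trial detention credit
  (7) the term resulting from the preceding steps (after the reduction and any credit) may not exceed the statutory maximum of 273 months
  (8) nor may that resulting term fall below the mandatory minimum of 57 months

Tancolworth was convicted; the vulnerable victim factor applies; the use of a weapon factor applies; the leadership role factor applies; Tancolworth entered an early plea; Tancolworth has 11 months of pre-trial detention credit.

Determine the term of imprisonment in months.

Vulnerable victim enhancement: +20 months
Use of a weapon enhancement: +23 months
Leadership role enhancement: +20 months
Adjusted term: 165 months + 20 months + 23 months + 20 months = 228 months
Early plea reduction: 25% of 228 months = 57 months (rounded down)
After reduction: 228 − 57 = 171 months
Less pre-trial detention credit: 171 months − 11 months = 160 months
Cap at 273 months: 160 months is within the cap, no reduction.
Minimum 57 months: 160 months meets the minimum, no increase.

160 months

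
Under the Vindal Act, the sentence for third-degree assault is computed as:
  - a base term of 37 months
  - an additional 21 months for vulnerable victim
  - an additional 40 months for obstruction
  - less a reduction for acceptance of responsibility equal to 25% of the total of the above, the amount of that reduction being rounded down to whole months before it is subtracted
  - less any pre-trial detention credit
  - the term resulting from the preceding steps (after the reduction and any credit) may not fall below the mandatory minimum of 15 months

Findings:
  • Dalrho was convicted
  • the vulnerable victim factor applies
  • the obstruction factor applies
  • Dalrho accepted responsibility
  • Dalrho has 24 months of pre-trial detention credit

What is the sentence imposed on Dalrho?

50 months

Vulnerable victim enhancement: +21 months
Obstruction enhancement: +40 months
Adjusted term: 37 months + 21 months + 40 months = 98 months
Acceptance of responsibility reduction: 25% of 98 months = 24 months (rounded down)
After reduction: 98 − 24 = 74 months
Less pre-trial detention credit: 74 months − 24 months = 50 months
Minimum 15 months: 50 months meets the minimum, no increase.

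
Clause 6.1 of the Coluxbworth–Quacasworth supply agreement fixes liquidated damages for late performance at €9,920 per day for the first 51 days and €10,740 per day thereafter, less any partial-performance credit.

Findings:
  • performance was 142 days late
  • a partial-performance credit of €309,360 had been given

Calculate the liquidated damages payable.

First 51 days: 51 × €9,920 = €505,920
Remaining days: (142 − 51) × €10,740 = €977,340
Accrued per-day damages: €505,920 + €977,340 = €1,483,260
Less partial-performance credit: €1,483,260 − €309,360 = €1,173,900

€1,173,900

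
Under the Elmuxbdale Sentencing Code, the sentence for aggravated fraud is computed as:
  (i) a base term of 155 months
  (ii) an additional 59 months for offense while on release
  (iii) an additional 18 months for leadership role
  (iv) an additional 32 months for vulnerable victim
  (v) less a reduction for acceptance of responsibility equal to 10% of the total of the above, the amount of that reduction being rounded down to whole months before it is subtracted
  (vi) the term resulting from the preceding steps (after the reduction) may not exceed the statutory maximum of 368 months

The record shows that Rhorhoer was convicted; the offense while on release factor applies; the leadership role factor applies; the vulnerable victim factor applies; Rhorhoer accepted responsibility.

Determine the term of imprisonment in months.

Offense while on release enhancement: +59 months
Leadership role enhancement: +18 months
Vulnerable victim enhancement: +32 months
Adjusted term: 155 months + 59 months + 18 months + 32 months = 264 months
Acceptance of responsibility reduction: 10% of 264 months = 26 months (rounded down)
After reduction: 264 − 26 = 238 months
Cap at 368 months: 238 months is within the cap, no reduction.

Sentence: 238 months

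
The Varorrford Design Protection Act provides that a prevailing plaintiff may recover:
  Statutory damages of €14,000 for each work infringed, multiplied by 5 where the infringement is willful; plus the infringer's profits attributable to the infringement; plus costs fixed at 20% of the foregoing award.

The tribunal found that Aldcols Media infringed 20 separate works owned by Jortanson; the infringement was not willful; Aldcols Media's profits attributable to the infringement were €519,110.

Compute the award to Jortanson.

€958,932

Statutory damages: 20 × €14,000 = €280,000
Infringement not willful: no ×5 enhancement.
Combined award: €280,000 + €519,110 = €799,110
Costs: 20% of €799,110 = €159,822
Award plus costs: €799,110 + €159,822 = €958,932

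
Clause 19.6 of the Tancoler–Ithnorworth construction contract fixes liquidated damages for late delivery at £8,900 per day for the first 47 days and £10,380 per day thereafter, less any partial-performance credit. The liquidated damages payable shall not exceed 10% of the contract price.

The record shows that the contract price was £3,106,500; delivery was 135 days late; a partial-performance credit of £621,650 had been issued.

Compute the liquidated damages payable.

First 47 days: 47 × £8,900 = £418,300
Remaining days: (135 − 47) × £10,380 = £913,440
Accrued per-day damages: £418,300 + £913,440 = £1,331,740
Less partial-performance credit: £1,331,740 − £621,650 = £710,090
Cap: 10% of £3,106,500 = £310,650
Cap at £310,650: £710,090 exceeds the cap → £310,650

£310,650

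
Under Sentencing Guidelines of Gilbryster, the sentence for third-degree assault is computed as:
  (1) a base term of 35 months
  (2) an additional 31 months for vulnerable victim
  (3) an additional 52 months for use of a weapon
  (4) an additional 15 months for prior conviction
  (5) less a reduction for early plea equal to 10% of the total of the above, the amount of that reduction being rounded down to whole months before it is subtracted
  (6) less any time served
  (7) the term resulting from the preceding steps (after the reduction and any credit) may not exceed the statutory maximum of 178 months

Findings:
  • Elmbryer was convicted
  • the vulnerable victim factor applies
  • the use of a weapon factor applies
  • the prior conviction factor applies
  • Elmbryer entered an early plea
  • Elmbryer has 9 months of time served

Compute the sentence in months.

Vulnerable victim enhancement: +31 months
Use of a weapon enhancement: +52 months
Prior conviction enhancement: +15 months
Adjusted term: 35 months + 31 months + 52 months + 15 months = 133 months
Early plea reduction: 10% of 133 months = 13 months (rounded down)
After reduction: 133 − 13 = 120 months
Less time served: 120 months − 9 months = 111 months
Cap at 178 months: 111 months is within the cap, no reduction.

111 months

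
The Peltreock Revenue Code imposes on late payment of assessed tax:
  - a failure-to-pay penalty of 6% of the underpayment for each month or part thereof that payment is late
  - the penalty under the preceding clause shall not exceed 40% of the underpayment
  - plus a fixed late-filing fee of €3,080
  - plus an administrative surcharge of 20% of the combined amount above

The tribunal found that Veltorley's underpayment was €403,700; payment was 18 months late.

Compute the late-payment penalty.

Penalty: €197,472

Accrued rate: 6% × 18 = 108%, capped at 40% → 40%
Failure-to-pay penalty: 40% of €403,700 = €161,480
Penalty before surcharge: €161,480 + €3,080 = €164,560
Administrative surcharge: 20% of €164,560 = €32,912
Total penalty: €164,560 + €32,912 = €197,472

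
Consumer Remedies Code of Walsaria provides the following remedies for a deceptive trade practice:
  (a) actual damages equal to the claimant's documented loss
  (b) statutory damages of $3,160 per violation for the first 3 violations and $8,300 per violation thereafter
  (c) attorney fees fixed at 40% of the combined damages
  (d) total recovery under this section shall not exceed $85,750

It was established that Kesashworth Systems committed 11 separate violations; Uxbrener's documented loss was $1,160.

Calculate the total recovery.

First 3 violations: 3 × $3,160 = $9,480
Remaining violations: (11 − 3) × $8,300 = $66,400
Statutory damages: $9,480 + $66,400 = $75,880
Combined damages: $1,160 + $75,880 = $77,040
Attorney fees: 40% of $77,040 = $30,816
Total before cap: $77,040 + $30,816 = $107,856
Cap at $85,750: $107,856 exceeds the cap → $85,750

$85,750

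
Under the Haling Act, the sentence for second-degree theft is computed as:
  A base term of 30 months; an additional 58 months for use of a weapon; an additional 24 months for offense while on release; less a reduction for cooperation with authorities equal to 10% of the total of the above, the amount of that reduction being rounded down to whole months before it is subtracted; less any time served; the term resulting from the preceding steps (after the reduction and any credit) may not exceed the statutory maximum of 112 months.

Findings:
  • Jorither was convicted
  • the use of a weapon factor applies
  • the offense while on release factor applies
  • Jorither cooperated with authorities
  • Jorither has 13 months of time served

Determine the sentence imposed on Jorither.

88 months

Use of a weapon enhancement: +58 months
Offense while on release enhancement: +24 months
Adjusted term: 30 months + 58 months + 24 months = 112 months
Cooperation with authorities reduction: 10% of 112 months = 11 months (rounded down)
After reduction: 112 − 11 = 101 months
Less time served: 101 months − 13 months = 88 months
Cap at 112 months: 88 months is within the cap, no reduction.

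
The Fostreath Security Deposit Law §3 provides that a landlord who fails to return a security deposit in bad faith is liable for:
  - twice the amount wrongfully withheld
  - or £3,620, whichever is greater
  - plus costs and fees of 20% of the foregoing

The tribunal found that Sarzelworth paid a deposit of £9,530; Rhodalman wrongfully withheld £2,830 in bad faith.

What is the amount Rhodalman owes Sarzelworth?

Doubled: 2 × £2,830 = £5,660
Minimum £3,620: £5,660 meets the minimum, no increase.
Costs and fees: 20% of £5,660 = £1,132
Total recovery: £5,660 + £1,132 = £6,792

£6,792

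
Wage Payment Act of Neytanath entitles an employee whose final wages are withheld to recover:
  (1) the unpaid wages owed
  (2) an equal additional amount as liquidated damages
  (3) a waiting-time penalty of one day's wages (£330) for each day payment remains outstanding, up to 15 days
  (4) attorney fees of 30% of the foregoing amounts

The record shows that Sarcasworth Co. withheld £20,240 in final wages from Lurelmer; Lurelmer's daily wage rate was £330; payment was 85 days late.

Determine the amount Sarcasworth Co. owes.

Liquidated damages (equal amount): £20,240
Penalty days: min(85, 15) = 15
Waiting-time penalty: 15 × £330 = £4,950
Subtotal: £20,240 + £20,240 + £4,950 = £45,430
Attorney fees: 30% of £45,430 = £13,629
Total award: £45,430 + £13,629 = £59,059

£59,059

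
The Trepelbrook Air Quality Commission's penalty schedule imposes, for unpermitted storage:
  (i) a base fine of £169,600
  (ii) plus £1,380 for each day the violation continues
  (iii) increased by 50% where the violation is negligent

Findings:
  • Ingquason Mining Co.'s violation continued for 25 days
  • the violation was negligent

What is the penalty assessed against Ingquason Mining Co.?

Per-day component: 25 × £1,380 = £34,500
Base plus per-day: £169,600 + £34,500 = £204,100
Enhancement: 50% of £204,100 = £102,050
Enhanced fine: £204,100 + £102,050 = £306,150

£306,150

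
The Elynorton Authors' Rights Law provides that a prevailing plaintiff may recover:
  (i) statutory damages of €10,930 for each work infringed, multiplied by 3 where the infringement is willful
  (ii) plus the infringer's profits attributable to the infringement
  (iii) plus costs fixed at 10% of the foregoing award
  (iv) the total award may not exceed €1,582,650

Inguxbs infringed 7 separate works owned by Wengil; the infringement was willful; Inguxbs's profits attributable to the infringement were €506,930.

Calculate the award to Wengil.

Award: €810,106

Statutory damages: 7 × €10,930 = €76,510
Trebled: 3 × €76,510 = €229,530
Combined award: €229,530 + €506,930 = €736,460
Costs: 10% of €736,460 = €73,646
Award plus costs: €736,460 + €73,646 = €810,106
Cap at €1,582,650: €810,106 is within the cap, no reduction.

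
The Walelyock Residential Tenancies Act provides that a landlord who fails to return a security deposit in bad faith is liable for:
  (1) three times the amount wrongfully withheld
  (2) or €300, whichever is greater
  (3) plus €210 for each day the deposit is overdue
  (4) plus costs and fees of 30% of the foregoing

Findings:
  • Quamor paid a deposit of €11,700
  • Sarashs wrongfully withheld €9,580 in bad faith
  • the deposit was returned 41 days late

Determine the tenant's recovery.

Trebled: 3 × €9,580 = €28,740
Minimum €300: €28,740 meets the minimum, no increase.
Late-return penalty: 41 × €210 = €8,610
Damages plus late penalty: €28,740 + €8,610 = €37,350
Costs and fees: 30% of €37,350 = €11,205
Total recovery: €37,350 + €11,205 = €48,555

€48,555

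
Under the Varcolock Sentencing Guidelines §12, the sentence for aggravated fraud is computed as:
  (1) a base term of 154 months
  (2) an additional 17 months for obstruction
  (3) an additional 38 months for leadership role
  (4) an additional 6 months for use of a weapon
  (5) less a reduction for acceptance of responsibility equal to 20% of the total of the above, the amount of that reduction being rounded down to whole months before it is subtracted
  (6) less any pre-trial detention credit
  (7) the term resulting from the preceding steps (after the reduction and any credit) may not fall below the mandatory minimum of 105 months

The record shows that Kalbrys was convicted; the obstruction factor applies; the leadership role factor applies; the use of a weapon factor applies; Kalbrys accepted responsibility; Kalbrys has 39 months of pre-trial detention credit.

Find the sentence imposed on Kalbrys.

Obstruction enhancement: +17 months
Leadership role enhancement: +38 months
Use of a weapon enhancement: +6 months
Adjusted term: 154 months + 17 months + 38 months + 6 months = 215 months
Acceptance of responsibility reduction: 20% of 215 months = 43 months (rounded down)
After reduction: 215 − 43 = 172 months
Less pre-trial detention credit: 172 months − 39 months = 133 months
Minimum 105 months: 133 months meets the minimum, no increase.

133 months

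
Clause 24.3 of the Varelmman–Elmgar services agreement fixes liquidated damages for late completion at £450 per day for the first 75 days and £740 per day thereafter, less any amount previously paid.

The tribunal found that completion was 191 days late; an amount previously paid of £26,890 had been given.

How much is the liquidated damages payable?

£92,700

First 75 days: 75 × £450 = £33,750
Remaining days: (191 − 75) × £740 = £85,840
Accrued per-day damages: £33,750 + £85,840 = £119,590
Less amount previously paid: £119,590 − £26,890 = £92,700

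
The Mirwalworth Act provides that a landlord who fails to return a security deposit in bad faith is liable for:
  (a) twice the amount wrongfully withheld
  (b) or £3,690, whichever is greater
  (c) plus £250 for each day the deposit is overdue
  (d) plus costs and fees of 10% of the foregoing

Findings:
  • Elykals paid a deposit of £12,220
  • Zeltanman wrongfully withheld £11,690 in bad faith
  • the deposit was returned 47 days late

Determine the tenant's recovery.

Doubled: 2 × £11,690 = £23,380
Minimum £3,690: £23,380 meets the minimum, no increase.
Late-return penalty: 47 × £250 = £11,750
Damages plus late penalty: £23,380 + £11,750 = £35,130
Costs and fees: 10% of £35,130 = £3,513
Total recovery: £35,130 + £3,513 = £38,643

Recovery: £38,643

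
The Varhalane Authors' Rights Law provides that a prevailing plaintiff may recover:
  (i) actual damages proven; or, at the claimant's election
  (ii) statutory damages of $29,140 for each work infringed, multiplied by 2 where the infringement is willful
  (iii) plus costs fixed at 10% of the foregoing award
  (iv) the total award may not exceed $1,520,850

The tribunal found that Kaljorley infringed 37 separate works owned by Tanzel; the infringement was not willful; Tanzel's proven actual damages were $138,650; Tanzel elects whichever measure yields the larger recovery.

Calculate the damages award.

$1,185,998

Statutory damages: 37 × $29,140 = $1,078,180
Infringement not willful: no ×2 enhancement.
Greater of actual damages ($138,650) or statutory damages ($1,078,180): $1,078,180
Costs: 10% of $1,078,180 = $107,818
Award plus costs: $1,078,180 + $107,818 = $1,185,998
Cap at $1,520,850: $1,185,998 is within the cap, no reduction.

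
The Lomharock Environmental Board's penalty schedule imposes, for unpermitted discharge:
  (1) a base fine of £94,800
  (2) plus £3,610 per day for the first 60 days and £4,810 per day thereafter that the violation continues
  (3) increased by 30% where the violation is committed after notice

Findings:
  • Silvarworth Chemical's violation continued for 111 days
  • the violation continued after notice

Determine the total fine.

First 60 days: 60 × £3,610 = £216,600
Remaining days: (111 − 60) × £4,810 = £245,310
Per-day component: £216,600 + £245,310 = £461,910
Base plus per-day: £94,800 + £461,910 = £556,710
Enhancement: 30% of £556,710 = £167,013
Enhanced fine: £556,710 + £167,013 = £723,723

£723,723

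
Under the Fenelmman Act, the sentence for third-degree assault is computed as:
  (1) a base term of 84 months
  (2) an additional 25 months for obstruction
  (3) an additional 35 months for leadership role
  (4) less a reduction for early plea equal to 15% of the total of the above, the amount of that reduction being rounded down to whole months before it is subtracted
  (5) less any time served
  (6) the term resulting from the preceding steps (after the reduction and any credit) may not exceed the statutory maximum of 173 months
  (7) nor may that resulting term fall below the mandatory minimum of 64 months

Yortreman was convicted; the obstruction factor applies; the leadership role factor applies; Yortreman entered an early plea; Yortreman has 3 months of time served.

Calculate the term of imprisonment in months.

Obstruction enhancement: +25 months
Leadership role enhancement: +35 months
Adjusted term: 84 months + 25 months + 35 months = 144 months
Early plea reduction: 15% of 144 months = 21 months (rounded down)
After reduction: 144 − 21 = 123 months
Less time served: 123 months − 3 months = 120 months
Cap at 173 months: 120 months is within the cap, no reduction.
Minimum 64 months: 120 months meets the minimum, no increase.

Sentence: 120 months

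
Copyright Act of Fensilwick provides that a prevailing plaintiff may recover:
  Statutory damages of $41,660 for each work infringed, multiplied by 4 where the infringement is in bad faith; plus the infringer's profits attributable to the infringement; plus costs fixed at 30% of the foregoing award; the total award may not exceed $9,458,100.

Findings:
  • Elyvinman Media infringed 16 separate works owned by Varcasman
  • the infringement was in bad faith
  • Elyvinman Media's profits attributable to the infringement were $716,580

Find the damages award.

$4,397,666

Statutory damages: 16 × $41,660 = $666,560
Multiplied by 4: 4 × $666,560 = $2,666,240
Combined award: $2,666,240 + $716,580 = $3,382,820
Costs: 30% of $3,382,820 = $1,014,846
Award plus costs: $3,382,820 + $1,014,846 = $4,397,666
Cap at $9,458,100: $4,397,666 is within the cap, no reduction.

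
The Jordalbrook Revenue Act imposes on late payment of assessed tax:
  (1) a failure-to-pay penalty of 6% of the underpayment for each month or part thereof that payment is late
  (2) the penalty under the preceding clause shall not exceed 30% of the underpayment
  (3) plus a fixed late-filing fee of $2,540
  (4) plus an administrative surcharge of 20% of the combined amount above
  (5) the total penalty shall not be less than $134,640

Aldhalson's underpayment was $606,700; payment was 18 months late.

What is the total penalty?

$221,460

Accrued rate: 6% × 18 = 108%, capped at 30% → 30%
Failure-to-pay penalty: 30% of $606,700 = $182,010
Penalty before surcharge: $182,010 + $2,540 = $184,550
Administrative surcharge: 20% of $184,550 = $36,910
Total penalty: $184,550 + $36,910 = $221,460
Minimum $134,640: $221,460 meets the minimum, no increase.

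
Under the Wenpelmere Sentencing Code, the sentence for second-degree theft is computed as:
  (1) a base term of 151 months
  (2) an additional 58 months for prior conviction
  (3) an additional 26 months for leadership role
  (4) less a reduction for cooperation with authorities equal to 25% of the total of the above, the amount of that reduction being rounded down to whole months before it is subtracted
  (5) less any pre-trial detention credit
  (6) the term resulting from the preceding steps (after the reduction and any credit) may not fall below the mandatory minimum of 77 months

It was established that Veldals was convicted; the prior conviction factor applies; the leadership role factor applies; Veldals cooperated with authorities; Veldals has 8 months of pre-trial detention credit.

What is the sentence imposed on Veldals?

169 months

Prior conviction enhancement: +58 months
Leadership role enhancement: +26 months
Adjusted term: 151 months + 58 months + 26 months = 235 months
Cooperation with authorities reduction: 25% of 235 months = 58 months (rounded down)
After reduction: 235 − 58 = 177 months
Less pre-trial detention credit: 177 months − 8 months = 169 months
Minimum 77 months: 169 months meets the minimum, no increase.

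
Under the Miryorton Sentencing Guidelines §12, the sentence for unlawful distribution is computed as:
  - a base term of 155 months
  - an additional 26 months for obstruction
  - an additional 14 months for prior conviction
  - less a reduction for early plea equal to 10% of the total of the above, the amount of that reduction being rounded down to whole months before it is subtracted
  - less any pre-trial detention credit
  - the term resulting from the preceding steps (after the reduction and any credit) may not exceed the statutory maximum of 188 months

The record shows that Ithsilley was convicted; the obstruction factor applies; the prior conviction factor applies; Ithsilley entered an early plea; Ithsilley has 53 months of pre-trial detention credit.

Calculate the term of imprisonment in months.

123 months

Obstruction enhancement: +26 months
Prior conviction enhancement: +14 months
Adjusted term: 155 months + 26 months + 14 months = 195 months
Early plea reduction: 10% of 195 months = 19 months (rounded down)
After reduction: 195 − 19 = 176 months
Less pre-trial detention credit: 176 months − 53 months = 123 months
Cap at 188 months: 123 months is within the cap, no reduction.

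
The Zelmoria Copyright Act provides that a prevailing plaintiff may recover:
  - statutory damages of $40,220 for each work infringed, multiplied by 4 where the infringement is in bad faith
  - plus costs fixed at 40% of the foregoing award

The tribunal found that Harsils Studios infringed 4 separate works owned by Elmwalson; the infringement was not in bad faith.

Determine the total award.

Statutory damages: 4 × $40,220 = $160,880
Infringement not in bad faith: no ×4 enhancement.
Costs: 40% of $160,880 = $64,352
Award plus costs: $160,880 + $64,352 = $225,232

$225,232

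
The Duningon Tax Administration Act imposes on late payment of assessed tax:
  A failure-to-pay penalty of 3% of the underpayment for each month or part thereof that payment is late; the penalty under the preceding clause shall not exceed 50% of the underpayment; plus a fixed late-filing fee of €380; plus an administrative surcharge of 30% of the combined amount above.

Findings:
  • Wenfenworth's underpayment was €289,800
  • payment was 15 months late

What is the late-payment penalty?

Accrued rate: 3% × 15 = 45%, capped at 50% → 45%
Failure-to-pay penalty: 45% of €289,800 = €130,410
Penalty before surcharge: €130,410 + €380 = €130,790
Administrative surcharge: 30% of €130,790 = €39,237
Total penalty: €130,790 + €39,237 = €170,027

Penalty: €170,027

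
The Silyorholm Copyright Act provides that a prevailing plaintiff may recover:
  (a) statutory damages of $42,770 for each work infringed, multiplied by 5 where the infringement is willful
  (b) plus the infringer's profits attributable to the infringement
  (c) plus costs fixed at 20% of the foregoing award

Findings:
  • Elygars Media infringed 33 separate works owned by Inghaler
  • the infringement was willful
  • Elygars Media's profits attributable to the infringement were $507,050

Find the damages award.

Statutory damages: 33 × $42,770 = $1,411,410
Multiplied by 5: 5 × $1,411,410 = $7,057,050
Combined award: $7,057,050 + $507,050 = $7,564,100
Costs: 20% of $7,564,100 = $1,512,820
Award plus costs: $7,564,100 + $1,512,820 = $9,076,920

Award: $9,076,920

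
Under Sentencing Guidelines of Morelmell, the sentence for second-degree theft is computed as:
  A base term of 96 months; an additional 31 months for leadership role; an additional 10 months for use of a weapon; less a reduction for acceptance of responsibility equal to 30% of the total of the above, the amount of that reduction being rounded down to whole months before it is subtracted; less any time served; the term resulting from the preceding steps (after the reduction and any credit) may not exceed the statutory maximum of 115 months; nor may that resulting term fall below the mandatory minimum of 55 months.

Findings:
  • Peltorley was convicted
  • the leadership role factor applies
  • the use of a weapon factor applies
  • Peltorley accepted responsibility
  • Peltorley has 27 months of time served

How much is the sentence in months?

69 months

Leadership role enhancement: +31 months
Use of a weapon enhancement: +10 months
Adjusted term: 96 months + 31 months + 10 months = 137 months
Acceptance of responsibility reduction: 30% of 137 months = 41 months (rounded down)
After reduction: 137 − 41 = 96 months
Less time served: 96 months − 27 months = 69 months
Cap at 115 months: 69 months is within the cap, no reduction.
Minimum 55 months: 69 months meets the minimum, no increase.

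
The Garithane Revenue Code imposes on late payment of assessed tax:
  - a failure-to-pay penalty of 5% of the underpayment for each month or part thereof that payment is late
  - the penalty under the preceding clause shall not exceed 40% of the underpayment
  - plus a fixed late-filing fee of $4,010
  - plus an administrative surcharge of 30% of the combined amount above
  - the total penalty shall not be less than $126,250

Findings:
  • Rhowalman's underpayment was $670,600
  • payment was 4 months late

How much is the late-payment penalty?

Penalty: $179,569

Accrued rate: 5% × 4 = 20%, capped at 40% → 20%
Failure-to-pay penalty: 20% of $670,600 = $134,120
Penalty before surcharge: $134,120 + $4,010 = $138,130
Administrative surcharge: 30% of $138,130 = $41,439
Total penalty: $138,130 + $41,439 = $179,569
Minimum $126,250: $179,569 meets the minimum, no increase.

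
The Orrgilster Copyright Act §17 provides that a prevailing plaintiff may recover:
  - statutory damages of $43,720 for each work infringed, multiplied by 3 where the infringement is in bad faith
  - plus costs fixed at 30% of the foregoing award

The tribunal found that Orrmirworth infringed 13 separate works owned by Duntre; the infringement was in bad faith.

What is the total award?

Statutory damages: 13 × $43,720 = $568,360
Trebled: 3 × $568,360 = $1,705,080
Costs: 30% of $1,705,080 = $511,524
Award plus costs: $1,705,080 + $511,524 = $2,216,604

$2,216,604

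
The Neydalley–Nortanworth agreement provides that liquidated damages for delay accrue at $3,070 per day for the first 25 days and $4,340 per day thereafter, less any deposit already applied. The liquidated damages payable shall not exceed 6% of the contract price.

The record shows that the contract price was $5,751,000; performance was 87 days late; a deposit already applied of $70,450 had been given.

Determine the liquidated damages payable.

First 25 days: 25 × $3,070 = $76,750
Remaining days: (87 − 25) × $4,340 = $269,080
Accrued per-day damages: $76,750 + $269,080 = $345,830
Less deposit already applied: $345,830 − $70,450 = $275,380
Cap: 6% of $5,751,000 = $345,060
Cap at $345,060: $275,380 is within the cap, no reduction.

$275,380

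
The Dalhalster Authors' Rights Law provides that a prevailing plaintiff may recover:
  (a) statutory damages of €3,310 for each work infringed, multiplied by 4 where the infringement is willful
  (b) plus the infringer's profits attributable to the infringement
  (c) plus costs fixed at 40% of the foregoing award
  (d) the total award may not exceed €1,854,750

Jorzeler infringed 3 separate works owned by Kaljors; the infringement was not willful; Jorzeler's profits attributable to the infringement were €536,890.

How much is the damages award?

Statutory damages: 3 × €3,310 = €9,930
Infringement not willful: no ×4 enhancement.
Combined award: €9,930 + €536,890 = €546,820
Costs: 40% of €546,820 = €218,728
Award plus costs: €546,820 + €218,728 = €765,548
Cap at €1,854,750: €765,548 is within the cap, no reduction.

€765,548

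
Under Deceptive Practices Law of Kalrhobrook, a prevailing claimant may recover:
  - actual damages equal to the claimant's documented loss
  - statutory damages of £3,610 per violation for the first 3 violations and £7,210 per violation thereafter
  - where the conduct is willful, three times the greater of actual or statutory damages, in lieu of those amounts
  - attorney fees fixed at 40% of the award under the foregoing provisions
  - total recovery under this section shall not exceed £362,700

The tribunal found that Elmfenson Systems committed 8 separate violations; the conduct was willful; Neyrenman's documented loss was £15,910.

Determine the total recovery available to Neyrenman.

First 3 violations: 3 × £3,610 = £10,830
Remaining violations: (8 − 3) × £7,210 = £36,050
Statutory damages: £10,830 + £36,050 = £46,880
Greater of actual damages (£15,910) or statutory damages (£46,880): £46,880
Trebled: 3 × £46,880 = £140,640
Attorney fees: 40% of £140,640 = £56,256
Total before cap: £140,640 + £56,256 = £196,896
Cap at £362,700: £196,896 is within the cap, no reduction.

£196,896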